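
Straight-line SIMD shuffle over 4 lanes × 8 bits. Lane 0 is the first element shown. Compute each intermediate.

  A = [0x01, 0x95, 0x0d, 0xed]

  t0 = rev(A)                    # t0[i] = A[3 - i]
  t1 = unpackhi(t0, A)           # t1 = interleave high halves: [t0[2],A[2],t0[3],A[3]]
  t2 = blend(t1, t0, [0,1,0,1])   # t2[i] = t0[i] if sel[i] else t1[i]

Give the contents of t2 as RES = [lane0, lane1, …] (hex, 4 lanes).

→ t0 |ed|0d|95|01|
→ t1 |95|0d|01|ed|
→ t2 |95|0d|01|01|

RES = [ 0x95  0x0d  0x01  0x01 ]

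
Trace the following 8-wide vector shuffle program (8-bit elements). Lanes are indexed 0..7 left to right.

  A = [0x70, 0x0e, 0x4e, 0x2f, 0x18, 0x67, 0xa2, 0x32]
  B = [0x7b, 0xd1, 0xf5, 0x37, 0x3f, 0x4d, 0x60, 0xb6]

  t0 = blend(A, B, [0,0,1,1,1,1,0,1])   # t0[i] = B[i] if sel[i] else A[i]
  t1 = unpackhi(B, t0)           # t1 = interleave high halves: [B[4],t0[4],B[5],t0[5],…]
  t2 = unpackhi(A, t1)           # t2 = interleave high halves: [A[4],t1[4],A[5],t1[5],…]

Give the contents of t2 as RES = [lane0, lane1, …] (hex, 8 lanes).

RES = [ 0x18  0x60  0x67  0xa2  0xa2  0xb6  0x32  0xb6 ]

t0 = [0x70, 0x0e, 0xf5, 0x37, 0x3f, 0x4d, 0xa2, 0xb6]
t1 = [0x3f, 0x3f, 0x4d, 0x4d, 0x60, 0xa2, 0xb6, 0xb6]
t2 = [0x18, 0x60, 0x67, 0xa2, 0xa2, 0xb6, 0x32, 0xb6]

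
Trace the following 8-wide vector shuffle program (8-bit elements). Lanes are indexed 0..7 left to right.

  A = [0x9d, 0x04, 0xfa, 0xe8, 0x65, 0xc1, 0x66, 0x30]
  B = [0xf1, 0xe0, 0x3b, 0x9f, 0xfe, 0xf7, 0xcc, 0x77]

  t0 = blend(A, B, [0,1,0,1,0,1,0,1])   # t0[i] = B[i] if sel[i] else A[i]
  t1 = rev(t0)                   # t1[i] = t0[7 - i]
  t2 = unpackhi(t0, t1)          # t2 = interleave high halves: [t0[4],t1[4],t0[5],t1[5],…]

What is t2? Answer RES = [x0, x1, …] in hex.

t0 = [0x9d, 0xe0, 0xfa, 0x9f, 0x65, 0xf7, 0x66, 0x77]
t1 = [0x77, 0x66, 0xf7, 0x65, 0x9f, 0xfa, 0xe0, 0x9d]
t2 = [0x65, 0x9f, 0xf7, 0xfa, 0x66, 0xe0, 0x77, 0x9d]

RES = [ 0x65  0x9f  0xf7  0xfa  0x66  0xe0  0x77  0x9d ]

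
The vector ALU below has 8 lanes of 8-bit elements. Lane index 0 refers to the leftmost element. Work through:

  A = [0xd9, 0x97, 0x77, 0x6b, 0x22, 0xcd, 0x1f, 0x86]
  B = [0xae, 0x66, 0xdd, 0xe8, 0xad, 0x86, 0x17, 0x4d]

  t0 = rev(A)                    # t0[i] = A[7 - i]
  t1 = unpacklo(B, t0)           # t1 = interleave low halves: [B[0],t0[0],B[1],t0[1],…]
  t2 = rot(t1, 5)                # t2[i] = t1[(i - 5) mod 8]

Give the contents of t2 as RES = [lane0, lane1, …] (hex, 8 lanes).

  t0: 86 1f cd 22 6b 77 97 d9
  t1: ae 86 66 1f dd cd e8 22
  t2: 1f dd cd e8 22 ae 86 66

RES = [ 0x1f  0xdd  0xcd  0xe8  0x22  0xae  0x86  0x66 ]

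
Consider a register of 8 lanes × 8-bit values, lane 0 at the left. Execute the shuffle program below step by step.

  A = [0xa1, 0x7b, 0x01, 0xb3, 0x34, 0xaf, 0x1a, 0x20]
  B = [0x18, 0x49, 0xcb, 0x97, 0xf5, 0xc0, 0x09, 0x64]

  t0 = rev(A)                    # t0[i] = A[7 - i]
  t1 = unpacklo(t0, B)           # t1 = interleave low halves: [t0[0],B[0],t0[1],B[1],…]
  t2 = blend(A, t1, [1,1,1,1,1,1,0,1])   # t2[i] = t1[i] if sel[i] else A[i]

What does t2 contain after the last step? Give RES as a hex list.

RES = [ 0x20  0x18  0x1a  0x49  0xaf  0xcb  0x1a  0x97 ]

  t0: 20 1a af 34 b3 01 7b a1
  t1: 20 18 1a 49 af cb 34 97
  t2: 20 18 1a 49 af cb 1a 97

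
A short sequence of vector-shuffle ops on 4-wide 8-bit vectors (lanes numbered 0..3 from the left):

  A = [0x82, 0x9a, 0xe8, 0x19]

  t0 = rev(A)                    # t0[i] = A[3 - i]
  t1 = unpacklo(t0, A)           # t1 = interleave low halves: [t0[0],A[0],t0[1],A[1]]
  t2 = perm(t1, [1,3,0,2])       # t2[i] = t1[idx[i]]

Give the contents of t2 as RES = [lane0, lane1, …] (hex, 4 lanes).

RES = [0x82, 0x9a, 0x19, 0xe8]

→ t0 |19|e8|9a|82|
→ t1 |19|82|e8|9a|
→ t2 |82|9a|19|e8|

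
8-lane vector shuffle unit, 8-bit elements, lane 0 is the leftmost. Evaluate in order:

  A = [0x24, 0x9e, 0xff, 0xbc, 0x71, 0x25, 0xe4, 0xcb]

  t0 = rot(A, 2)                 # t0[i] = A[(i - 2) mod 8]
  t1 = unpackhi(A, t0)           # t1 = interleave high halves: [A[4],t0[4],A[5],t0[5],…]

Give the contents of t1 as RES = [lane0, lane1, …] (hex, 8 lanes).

  t0: e4 cb 24 9e ff bc 71 25
  t1: 71 ff 25 bc e4 71 cb 25

RES = [ 0x71  0xff  0x25  0xbc  0xe4  0x71  0xcb  0x25 ]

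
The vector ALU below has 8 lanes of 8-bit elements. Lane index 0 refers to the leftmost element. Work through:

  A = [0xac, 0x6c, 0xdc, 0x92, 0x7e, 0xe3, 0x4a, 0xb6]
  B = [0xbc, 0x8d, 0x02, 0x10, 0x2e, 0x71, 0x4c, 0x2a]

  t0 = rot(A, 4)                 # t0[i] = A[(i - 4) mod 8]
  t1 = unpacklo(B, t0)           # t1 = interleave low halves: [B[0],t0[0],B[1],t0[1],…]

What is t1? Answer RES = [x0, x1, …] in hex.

RES = [0xbc, 0x7e, 0x8d, 0xe3, 0x02, 0x4a, 0x10, 0xb6]

  t0: 7e e3 4a b6 ac 6c dc 92
  t1: bc 7e 8d e3 02 4a 10 b6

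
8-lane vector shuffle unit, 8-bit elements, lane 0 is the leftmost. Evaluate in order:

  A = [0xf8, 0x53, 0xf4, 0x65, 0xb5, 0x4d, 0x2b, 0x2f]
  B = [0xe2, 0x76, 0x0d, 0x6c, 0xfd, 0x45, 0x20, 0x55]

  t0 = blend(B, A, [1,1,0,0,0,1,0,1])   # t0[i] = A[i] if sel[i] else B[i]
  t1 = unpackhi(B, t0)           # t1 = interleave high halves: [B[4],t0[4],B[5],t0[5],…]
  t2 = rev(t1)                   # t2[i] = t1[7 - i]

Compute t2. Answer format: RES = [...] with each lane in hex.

RES = [0x2f, 0x55, 0x20, 0x20, 0x4d, 0x45, 0xfd, 0xfd]

t0 = [0xf8, 0x53, 0x0d, 0x6c, 0xfd, 0x4d, 0x20, 0x2f]
t1 = [0xfd, 0xfd, 0x45, 0x4d, 0x20, 0x20, 0x55, 0x2f]
t2 = [0x2f, 0x55, 0x20, 0x20, 0x4d, 0x45, 0xfd, 0xfd]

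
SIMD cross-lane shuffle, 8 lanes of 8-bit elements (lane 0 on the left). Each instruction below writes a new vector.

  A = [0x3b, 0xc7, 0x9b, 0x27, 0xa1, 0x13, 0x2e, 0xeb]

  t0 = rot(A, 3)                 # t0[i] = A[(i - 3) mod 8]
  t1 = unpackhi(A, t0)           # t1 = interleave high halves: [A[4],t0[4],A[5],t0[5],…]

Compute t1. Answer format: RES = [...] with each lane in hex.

RES = [ 0xa1  0xc7  0x13  0x9b  0x2e  0x27  0xeb  0xa1 ]

→ t0 |13|2e|eb|3b|c7|9b|27|a1|
→ t1 |a1|c7|13|9b|2e|27|eb|a1|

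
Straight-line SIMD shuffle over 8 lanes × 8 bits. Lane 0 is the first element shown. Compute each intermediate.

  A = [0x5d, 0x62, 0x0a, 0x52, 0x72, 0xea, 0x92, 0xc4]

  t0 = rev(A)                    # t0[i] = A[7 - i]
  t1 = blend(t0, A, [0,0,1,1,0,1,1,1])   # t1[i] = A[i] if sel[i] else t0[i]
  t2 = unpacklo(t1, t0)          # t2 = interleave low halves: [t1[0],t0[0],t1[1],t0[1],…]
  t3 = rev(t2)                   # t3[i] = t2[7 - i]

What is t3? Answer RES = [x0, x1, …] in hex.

→ t0 |c4|92|ea|72|52|0a|62|5d|
→ t1 |c4|92|0a|52|52|ea|92|c4|
→ t2 |c4|c4|92|92|0a|ea|52|72|
→ t3 |72|52|ea|0a|92|92|c4|c4|

RES = [0x72, 0x52, 0xea, 0x0a, 0x92, 0x92, 0xc4, 0xc4]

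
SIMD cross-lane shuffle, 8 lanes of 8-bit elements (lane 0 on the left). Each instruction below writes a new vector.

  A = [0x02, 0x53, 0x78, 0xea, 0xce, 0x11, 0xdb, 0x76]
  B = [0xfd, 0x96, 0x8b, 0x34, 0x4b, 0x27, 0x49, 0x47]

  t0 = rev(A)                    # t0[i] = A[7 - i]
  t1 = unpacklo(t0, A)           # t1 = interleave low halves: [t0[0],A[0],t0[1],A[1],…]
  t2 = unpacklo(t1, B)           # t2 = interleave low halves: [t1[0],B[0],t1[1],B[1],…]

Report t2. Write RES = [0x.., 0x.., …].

RES = [ 0x76  0xfd  0x02  0x96  0xdb  0x8b  0x53  0x34 ]

→ t0 |76|db|11|ce|ea|78|53|02|
→ t1 |76|02|db|53|11|78|ce|ea|
→ t2 |76|fd|02|96|db|8b|53|34|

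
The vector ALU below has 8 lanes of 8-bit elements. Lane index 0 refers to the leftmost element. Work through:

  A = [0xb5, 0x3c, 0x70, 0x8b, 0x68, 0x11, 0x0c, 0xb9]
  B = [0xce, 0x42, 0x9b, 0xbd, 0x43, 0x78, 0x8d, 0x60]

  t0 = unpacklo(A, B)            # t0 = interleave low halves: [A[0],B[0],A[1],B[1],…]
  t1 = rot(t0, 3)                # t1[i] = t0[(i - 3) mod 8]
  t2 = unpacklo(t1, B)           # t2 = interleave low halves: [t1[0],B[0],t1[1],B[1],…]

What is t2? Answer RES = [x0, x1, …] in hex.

RES = [0x9b, 0xce, 0x8b, 0x42, 0xbd, 0x9b, 0xb5, 0xbd]

  t0: b5 ce 3c 42 70 9b 8b bd
  t1: 9b 8b bd b5 ce 3c 42 70
  t2: 9b ce 8b 42 bd 9b b5 bd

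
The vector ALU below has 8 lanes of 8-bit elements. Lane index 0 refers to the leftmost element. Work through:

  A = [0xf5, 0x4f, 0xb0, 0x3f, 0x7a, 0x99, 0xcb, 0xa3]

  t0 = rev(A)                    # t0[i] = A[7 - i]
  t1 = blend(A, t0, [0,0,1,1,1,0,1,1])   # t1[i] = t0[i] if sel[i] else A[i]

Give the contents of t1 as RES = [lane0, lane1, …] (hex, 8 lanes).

RES = [ 0xf5  0x4f  0x99  0x7a  0x3f  0x99  0x4f  0xf5 ]

  t0: a3 cb 99 7a 3f b0 4f f5
  t1: f5 4f 99 7a 3f 99 4f f5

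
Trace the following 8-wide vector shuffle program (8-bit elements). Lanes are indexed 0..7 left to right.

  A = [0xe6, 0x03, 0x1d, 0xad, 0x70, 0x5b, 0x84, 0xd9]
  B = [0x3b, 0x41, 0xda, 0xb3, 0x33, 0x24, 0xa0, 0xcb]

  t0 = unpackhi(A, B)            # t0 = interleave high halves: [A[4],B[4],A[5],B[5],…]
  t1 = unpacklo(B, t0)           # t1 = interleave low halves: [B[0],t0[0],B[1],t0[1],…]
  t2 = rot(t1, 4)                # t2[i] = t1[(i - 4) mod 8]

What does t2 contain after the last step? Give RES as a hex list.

RES = [0xda, 0x5b, 0xb3, 0x24, 0x3b, 0x70, 0x41, 0x33]

  t0: 70 33 5b 24 84 a0 d9 cb
  t1: 3b 70 41 33 da 5b b3 24
  t2: da 5b b3 24 3b 70 41 33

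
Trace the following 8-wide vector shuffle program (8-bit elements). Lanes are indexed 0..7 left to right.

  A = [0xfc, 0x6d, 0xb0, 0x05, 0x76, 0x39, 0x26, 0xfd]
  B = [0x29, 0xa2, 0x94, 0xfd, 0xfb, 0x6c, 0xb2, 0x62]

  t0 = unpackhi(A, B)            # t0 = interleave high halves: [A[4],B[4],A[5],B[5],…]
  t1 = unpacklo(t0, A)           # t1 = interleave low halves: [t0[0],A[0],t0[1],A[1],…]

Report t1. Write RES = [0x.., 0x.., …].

RES = [0x76, 0xfc, 0xfb, 0x6d, 0x39, 0xb0, 0x6c, 0x05]

  t0: 76 fb 39 6c 26 b2 fd 62
  t1: 76 fc fb 6d 39 b0 6c 05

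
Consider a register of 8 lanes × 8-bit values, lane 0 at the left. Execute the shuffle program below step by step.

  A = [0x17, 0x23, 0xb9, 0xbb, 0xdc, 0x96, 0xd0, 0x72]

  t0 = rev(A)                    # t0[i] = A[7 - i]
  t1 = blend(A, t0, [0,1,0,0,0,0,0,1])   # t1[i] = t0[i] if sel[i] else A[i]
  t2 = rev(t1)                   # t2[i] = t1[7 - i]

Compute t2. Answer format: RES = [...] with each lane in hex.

RES = [0x17, 0xd0, 0x96, 0xdc, 0xbb, 0xb9, 0xd0, 0x17]

→ t0 |72|d0|96|dc|bb|b9|23|17|
→ t1 |17|d0|b9|bb|dc|96|d0|17|
→ t2 |17|d0|96|dc|bb|b9|d0|17|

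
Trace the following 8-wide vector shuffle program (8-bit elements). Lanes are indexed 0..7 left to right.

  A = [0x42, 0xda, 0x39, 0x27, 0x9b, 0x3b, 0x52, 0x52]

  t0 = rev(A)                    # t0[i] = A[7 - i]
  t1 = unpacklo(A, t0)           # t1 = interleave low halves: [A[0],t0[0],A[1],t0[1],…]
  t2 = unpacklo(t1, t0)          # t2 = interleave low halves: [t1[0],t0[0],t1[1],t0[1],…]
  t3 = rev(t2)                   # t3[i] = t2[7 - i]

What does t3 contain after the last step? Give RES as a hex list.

t0 = [0x52, 0x52, 0x3b, 0x9b, 0x27, 0x39, 0xda, 0x42]
t1 = [0x42, 0x52, 0xda, 0x52, 0x39, 0x3b, 0x27, 0x9b]
t2 = [0x42, 0x52, 0x52, 0x52, 0xda, 0x3b, 0x52, 0x9b]
t3 = [0x9b, 0x52, 0x3b, 0xda, 0x52, 0x52, 0x52, 0x42]

RES = [ 0x9b  0x52  0x3b  0xda  0x52  0x52  0x52  0x42 ]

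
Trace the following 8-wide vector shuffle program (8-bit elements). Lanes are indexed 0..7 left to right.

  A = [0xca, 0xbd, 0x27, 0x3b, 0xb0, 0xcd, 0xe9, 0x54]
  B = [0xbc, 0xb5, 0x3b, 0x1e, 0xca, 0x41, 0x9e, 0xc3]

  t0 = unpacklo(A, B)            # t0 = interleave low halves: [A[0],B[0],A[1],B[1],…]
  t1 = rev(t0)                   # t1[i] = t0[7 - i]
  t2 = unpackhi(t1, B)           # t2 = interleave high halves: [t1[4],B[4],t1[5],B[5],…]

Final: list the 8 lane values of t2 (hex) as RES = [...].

→ t0 |ca|bc|bd|b5|27|3b|3b|1e|
→ t1 |1e|3b|3b|27|b5|bd|bc|ca|
→ t2 |b5|ca|bd|41|bc|9e|ca|c3|

RES = [ 0xb5  0xca  0xbd  0x41  0xbc  0x9e  0xca  0xc3 ]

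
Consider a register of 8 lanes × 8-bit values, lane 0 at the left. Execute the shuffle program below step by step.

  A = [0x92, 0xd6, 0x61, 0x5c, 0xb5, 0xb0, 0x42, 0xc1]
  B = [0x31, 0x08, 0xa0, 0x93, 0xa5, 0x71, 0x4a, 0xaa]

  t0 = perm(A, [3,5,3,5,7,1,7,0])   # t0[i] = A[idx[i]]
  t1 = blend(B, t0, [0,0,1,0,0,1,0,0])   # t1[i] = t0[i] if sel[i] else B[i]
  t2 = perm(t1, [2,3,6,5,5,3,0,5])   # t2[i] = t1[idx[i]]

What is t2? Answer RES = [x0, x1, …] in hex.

RES = [ 0x5c  0x93  0x4a  0xd6  0xd6  0x93  0x31  0xd6 ]

→ t0 |5c|b0|5c|b0|c1|d6|c1|92|
→ t1 |31|08|5c|93|a5|d6|4a|aa|
→ t2 |5c|93|4a|d6|d6|93|31|d6|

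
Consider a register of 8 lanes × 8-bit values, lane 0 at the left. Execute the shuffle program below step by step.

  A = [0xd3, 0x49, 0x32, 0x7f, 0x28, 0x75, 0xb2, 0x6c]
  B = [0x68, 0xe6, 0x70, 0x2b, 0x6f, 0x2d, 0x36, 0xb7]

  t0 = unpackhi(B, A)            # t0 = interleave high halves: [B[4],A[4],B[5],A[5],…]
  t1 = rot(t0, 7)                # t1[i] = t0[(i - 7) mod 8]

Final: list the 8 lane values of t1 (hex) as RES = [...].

t0 = [0x6f, 0x28, 0x2d, 0x75, 0x36, 0xb2, 0xb7, 0x6c]
t1 = [0x28, 0x2d, 0x75, 0x36, 0xb2, 0xb7, 0x6c, 0x6f]

RES = [ 0x28  0x2d  0x75  0x36  0xb2  0xb7  0x6c  0x6f ]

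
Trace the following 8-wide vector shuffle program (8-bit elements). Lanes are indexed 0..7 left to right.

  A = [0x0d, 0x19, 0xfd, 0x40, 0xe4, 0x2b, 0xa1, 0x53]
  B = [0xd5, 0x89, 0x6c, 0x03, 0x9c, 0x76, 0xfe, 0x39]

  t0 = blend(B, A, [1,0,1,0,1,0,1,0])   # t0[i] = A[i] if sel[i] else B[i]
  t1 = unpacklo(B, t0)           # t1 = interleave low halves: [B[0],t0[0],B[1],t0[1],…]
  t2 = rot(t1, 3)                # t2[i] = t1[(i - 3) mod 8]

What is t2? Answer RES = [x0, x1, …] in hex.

RES = [ 0xfd  0x03  0x03  0xd5  0x0d  0x89  0x89  0x6c ]

  t0: 0d 89 fd 03 e4 76 a1 39
  t1: d5 0d 89 89 6c fd 03 03
  t2: fd 03 03 d5 0d 89 89 6c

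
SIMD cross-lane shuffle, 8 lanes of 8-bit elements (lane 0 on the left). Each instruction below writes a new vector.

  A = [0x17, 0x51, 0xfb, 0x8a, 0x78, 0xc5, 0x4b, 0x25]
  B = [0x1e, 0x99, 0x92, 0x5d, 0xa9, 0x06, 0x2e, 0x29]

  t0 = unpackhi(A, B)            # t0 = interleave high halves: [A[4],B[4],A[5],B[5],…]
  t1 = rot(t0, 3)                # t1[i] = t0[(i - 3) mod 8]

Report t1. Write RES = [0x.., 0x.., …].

RES = [ 0x2e  0x25  0x29  0x78  0xa9  0xc5  0x06  0x4b ]

  t0: 78 a9 c5 06 4b 2e 25 29
  t1: 2e 25 29 78 a9 c5 06 4b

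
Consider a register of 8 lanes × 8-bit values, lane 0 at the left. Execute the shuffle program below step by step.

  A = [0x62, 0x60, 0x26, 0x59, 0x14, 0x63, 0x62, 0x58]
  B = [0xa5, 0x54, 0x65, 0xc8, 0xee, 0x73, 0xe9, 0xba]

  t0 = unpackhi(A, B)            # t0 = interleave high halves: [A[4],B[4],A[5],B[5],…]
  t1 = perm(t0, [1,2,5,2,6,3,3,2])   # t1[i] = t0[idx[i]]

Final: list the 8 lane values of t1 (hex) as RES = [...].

t0 = [0x14, 0xee, 0x63, 0x73, 0x62, 0xe9, 0x58, 0xba]
t1 = [0xee, 0x63, 0xe9, 0x63, 0x58, 0x73, 0x73, 0x63]

RES = [0xee, 0x63, 0xe9, 0x63, 0x58, 0x73, 0x73, 0x63]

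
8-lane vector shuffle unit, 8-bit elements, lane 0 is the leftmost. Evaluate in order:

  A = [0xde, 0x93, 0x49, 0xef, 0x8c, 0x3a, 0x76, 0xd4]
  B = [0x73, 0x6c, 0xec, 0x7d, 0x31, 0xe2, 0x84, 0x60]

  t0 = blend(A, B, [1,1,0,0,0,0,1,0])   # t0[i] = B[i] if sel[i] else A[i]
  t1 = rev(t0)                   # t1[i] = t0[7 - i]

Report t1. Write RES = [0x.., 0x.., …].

t0 = [0x73, 0x6c, 0x49, 0xef, 0x8c, 0x3a, 0x84, 0xd4]
t1 = [0xd4, 0x84, 0x3a, 0x8c, 0xef, 0x49, 0x6c, 0x73]

RES = [0xd4, 0x84, 0x3a, 0x8c, 0xef, 0x49, 0x6c, 0x73]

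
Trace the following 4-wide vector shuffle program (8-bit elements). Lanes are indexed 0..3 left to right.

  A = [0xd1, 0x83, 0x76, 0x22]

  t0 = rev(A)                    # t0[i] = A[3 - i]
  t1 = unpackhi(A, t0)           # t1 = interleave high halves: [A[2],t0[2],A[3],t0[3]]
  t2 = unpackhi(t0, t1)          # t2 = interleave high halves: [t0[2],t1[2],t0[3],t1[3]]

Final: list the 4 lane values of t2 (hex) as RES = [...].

→ t0 |22|76|83|d1|
→ t1 |76|83|22|d1|
→ t2 |83|22|d1|d1|

RES = [0x83, 0x22, 0xd1, 0xd1]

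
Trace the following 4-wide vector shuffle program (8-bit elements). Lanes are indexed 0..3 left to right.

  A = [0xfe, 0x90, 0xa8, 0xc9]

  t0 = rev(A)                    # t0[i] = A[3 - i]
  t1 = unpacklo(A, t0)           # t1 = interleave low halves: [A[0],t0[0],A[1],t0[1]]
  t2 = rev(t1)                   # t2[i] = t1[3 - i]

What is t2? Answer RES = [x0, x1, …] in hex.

RES = [ 0xa8  0x90  0xc9  0xfe ]

→ t0 |c9|a8|90|fe|
→ t1 |fe|c9|90|a8|
→ t2 |a8|90|c9|fe|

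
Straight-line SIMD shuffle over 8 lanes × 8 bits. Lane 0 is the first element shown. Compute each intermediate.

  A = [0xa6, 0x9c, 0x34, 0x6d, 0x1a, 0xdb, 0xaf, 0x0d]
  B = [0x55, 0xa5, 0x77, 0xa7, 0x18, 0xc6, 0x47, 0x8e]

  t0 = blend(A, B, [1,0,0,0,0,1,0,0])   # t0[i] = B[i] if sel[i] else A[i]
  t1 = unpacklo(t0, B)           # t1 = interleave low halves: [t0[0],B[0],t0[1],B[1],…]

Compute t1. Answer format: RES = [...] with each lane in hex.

RES = [0x55, 0x55, 0x9c, 0xa5, 0x34, 0x77, 0x6d, 0xa7]

t0 = [0x55, 0x9c, 0x34, 0x6d, 0x1a, 0xc6, 0xaf, 0x0d]
t1 = [0x55, 0x55, 0x9c, 0xa5, 0x34, 0x77, 0x6d, 0xa7]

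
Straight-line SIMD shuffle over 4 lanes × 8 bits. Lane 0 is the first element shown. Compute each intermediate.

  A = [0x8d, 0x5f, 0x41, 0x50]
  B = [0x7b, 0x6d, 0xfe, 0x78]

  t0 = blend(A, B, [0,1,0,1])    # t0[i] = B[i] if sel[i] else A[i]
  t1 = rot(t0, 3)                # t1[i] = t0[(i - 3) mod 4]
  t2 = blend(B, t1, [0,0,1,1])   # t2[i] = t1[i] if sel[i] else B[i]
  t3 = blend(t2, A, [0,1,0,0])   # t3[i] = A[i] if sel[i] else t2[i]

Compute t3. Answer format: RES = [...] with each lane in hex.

→ t0 |8d|6d|41|78|
→ t1 |6d|41|78|8d|
→ t2 |7b|6d|78|8d|
→ t3 |7b|5f|78|8d|

RES = [ 0x7b  0x5f  0x78  0x8d ]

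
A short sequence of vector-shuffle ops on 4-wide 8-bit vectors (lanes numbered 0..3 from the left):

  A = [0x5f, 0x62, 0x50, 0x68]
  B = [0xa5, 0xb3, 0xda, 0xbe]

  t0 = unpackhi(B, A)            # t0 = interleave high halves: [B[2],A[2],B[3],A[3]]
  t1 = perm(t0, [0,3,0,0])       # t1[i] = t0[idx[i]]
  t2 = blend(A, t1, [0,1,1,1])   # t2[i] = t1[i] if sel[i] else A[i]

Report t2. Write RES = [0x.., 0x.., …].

t0 = [0xda, 0x50, 0xbe, 0x68]
t1 = [0xda, 0x68, 0xda, 0xda]
t2 = [0x5f, 0x68, 0xda, 0xda]

RES = [ 0x5f  0x68  0xda  0xda ]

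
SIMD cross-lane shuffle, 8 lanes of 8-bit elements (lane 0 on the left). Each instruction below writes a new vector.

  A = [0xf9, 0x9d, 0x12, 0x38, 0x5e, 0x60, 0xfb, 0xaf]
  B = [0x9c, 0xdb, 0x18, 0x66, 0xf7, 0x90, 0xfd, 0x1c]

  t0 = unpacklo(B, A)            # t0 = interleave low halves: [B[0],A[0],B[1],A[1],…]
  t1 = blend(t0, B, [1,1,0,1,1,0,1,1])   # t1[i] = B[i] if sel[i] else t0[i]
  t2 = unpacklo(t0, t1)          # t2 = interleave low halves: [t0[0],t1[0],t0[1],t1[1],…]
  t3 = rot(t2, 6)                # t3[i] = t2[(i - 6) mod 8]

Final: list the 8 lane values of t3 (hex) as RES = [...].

t0 = [0x9c, 0xf9, 0xdb, 0x9d, 0x18, 0x12, 0x66, 0x38]
t1 = [0x9c, 0xdb, 0xdb, 0x66, 0xf7, 0x12, 0xfd, 0x1c]
t2 = [0x9c, 0x9c, 0xf9, 0xdb, 0xdb, 0xdb, 0x9d, 0x66]
t3 = [0xf9, 0xdb, 0xdb, 0xdb, 0x9d, 0x66, 0x9c, 0x9c]

RES = [ 0xf9  0xdb  0xdb  0xdb  0x9d  0x66  0x9c  0x9c ]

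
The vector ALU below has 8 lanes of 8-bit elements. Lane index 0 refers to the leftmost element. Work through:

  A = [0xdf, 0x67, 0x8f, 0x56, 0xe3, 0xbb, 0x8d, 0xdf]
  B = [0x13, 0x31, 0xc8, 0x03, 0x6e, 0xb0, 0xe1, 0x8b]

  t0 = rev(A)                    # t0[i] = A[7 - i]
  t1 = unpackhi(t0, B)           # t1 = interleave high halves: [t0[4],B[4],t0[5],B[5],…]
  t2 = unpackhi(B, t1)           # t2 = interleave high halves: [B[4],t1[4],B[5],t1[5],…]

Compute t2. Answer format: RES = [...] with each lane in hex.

RES = [0x6e, 0x67, 0xb0, 0xe1, 0xe1, 0xdf, 0x8b, 0x8b]

t0 = [0xdf, 0x8d, 0xbb, 0xe3, 0x56, 0x8f, 0x67, 0xdf]
t1 = [0x56, 0x6e, 0x8f, 0xb0, 0x67, 0xe1, 0xdf, 0x8b]
t2 = [0x6e, 0x67, 0xb0, 0xe1, 0xe1, 0xdf, 0x8b, 0x8b]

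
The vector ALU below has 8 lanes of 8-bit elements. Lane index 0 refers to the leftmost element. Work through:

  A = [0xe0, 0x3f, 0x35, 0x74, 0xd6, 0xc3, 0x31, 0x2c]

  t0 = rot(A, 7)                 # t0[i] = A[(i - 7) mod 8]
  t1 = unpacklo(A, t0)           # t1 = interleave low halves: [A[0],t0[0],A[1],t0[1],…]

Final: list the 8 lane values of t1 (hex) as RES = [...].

RES = [0xe0, 0x3f, 0x3f, 0x35, 0x35, 0x74, 0x74, 0xd6]

  t0: 3f 35 74 d6 c3 31 2c e0
  t1: e0 3f 3f 35 35 74 74 d6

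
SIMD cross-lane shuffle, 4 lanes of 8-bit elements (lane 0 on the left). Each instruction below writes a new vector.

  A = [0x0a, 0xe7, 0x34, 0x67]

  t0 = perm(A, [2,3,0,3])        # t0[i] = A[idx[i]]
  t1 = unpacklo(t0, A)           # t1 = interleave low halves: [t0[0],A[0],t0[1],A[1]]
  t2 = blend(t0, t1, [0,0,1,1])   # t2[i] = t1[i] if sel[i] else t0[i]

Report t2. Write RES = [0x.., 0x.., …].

t0 = [0x34, 0x67, 0x0a, 0x67]
t1 = [0x34, 0x0a, 0x67, 0xe7]
t2 = [0x34, 0x67, 0x67, 0xe7]

RES = [0x34, 0x67, 0x67, 0xe7]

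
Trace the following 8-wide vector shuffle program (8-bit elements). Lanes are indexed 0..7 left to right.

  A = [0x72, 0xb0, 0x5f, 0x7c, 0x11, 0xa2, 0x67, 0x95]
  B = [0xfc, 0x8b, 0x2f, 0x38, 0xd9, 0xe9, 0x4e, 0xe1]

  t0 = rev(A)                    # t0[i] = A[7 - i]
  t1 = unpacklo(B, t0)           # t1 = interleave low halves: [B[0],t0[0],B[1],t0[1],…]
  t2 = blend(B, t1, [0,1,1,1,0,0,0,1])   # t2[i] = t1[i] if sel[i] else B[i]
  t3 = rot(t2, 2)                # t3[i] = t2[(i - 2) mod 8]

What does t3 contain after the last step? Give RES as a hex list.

RES = [ 0x4e  0x11  0xfc  0x95  0x8b  0x67  0xd9  0xe9 ]

→ t0 |95|67|a2|11|7c|5f|b0|72|
→ t1 |fc|95|8b|67|2f|a2|38|11|
→ t2 |fc|95|8b|67|d9|e9|4e|11|
→ t3 |4e|11|fc|95|8b|67|d9|e9|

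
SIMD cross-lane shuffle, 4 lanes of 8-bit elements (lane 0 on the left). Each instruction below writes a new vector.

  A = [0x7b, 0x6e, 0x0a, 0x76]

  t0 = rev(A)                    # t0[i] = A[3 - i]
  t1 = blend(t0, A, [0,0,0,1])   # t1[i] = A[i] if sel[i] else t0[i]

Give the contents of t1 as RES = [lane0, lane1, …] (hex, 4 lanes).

RES = [ 0x76  0x0a  0x6e  0x76 ]

t0 = [0x76, 0x0a, 0x6e, 0x7b]
t1 = [0x76, 0x0a, 0x6e, 0x76]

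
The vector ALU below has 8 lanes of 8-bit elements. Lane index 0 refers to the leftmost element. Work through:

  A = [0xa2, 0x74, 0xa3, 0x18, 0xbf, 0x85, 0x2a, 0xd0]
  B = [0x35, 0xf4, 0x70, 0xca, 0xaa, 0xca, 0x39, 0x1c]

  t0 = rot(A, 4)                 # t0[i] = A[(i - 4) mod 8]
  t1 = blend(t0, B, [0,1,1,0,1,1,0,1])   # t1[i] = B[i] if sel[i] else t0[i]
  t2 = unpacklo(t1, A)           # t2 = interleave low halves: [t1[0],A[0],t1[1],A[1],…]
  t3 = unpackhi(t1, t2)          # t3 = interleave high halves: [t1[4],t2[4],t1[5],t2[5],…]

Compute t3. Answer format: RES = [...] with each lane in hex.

RES = [ 0xaa  0x70  0xca  0xa3  0xa3  0xd0  0x1c  0x18 ]

→ t0 |bf|85|2a|d0|a2|74|a3|18|
→ t1 |bf|f4|70|d0|aa|ca|a3|1c|
→ t2 |bf|a2|f4|74|70|a3|d0|18|
→ t3 |aa|70|ca|a3|a3|d0|1c|18|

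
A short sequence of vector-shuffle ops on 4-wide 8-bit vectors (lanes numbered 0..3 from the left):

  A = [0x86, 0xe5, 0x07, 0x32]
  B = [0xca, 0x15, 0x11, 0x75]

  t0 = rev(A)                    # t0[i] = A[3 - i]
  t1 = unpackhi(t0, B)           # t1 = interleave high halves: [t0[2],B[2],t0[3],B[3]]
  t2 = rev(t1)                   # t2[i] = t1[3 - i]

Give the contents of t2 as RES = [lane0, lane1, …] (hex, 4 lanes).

t0 = [0x32, 0x07, 0xe5, 0x86]
t1 = [0xe5, 0x11, 0x86, 0x75]
t2 = [0x75, 0x86, 0x11, 0xe5]

RES = [ 0x75  0x86  0x11  0xe5 ]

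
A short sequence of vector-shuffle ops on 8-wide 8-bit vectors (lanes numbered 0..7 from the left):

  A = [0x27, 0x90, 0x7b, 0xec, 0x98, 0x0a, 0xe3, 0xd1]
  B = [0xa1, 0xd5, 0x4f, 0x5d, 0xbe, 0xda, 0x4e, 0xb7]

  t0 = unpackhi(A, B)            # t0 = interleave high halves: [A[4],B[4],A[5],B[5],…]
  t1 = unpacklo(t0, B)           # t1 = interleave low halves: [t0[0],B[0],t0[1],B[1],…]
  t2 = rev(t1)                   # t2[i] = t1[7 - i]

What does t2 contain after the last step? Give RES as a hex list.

RES = [ 0x5d  0xda  0x4f  0x0a  0xd5  0xbe  0xa1  0x98 ]

  t0: 98 be 0a da e3 4e d1 b7
  t1: 98 a1 be d5 0a 4f da 5d
  t2: 5d da 4f 0a d5 be a1 98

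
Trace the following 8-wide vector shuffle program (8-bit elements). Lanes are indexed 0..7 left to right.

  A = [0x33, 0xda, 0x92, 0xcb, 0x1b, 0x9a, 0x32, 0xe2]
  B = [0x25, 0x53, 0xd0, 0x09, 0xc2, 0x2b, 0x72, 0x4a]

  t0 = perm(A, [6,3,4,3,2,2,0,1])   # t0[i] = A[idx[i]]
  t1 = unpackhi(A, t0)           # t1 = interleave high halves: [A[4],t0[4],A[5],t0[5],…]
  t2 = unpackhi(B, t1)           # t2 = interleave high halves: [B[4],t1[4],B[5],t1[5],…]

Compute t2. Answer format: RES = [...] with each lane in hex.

RES = [ 0xc2  0x32  0x2b  0x33  0x72  0xe2  0x4a  0xda ]

→ t0 |32|cb|1b|cb|92|92|33|da|
→ t1 |1b|92|9a|92|32|33|e2|da|
→ t2 |c2|32|2b|33|72|e2|4a|da|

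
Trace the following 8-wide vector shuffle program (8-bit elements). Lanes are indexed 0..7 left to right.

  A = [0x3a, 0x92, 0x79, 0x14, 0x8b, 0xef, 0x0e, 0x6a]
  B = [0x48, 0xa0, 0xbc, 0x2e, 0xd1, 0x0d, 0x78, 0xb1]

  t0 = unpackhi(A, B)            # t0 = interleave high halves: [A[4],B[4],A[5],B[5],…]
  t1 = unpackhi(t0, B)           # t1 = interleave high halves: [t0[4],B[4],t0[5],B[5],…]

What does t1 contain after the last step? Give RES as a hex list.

→ t0 |8b|d1|ef|0d|0e|78|6a|b1|
→ t1 |0e|d1|78|0d|6a|78|b1|b1|

RES = [0x0e, 0xd1, 0x78, 0x0d, 0x6a, 0x78, 0xb1, 0xb1]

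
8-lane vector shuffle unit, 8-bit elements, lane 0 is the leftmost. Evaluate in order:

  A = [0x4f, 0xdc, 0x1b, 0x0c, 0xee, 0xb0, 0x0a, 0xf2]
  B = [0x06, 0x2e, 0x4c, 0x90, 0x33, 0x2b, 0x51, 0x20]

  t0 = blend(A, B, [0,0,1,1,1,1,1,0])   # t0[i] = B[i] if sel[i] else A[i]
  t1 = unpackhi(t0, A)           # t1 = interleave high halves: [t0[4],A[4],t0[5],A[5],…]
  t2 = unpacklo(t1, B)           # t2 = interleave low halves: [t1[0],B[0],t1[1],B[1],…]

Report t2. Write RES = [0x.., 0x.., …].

→ t0 |4f|dc|4c|90|33|2b|51|f2|
→ t1 |33|ee|2b|b0|51|0a|f2|f2|
→ t2 |33|06|ee|2e|2b|4c|b0|90|

RES = [0x33, 0x06, 0xee, 0x2e, 0x2b, 0x4c, 0xb0, 0x90]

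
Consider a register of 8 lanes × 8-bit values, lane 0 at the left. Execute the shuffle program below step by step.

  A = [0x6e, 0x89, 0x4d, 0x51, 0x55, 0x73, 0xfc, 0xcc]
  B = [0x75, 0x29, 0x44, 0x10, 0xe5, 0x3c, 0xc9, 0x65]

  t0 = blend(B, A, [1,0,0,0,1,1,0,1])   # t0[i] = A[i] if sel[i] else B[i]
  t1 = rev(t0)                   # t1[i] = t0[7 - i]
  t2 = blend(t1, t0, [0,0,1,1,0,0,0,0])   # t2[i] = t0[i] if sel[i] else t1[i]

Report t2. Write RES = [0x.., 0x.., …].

  t0: 6e 29 44 10 55 73 c9 cc
  t1: cc c9 73 55 10 44 29 6e
  t2: cc c9 44 10 10 44 29 6e

RES = [0xcc, 0xc9, 0x44, 0x10, 0x10, 0x44, 0x29, 0x6e]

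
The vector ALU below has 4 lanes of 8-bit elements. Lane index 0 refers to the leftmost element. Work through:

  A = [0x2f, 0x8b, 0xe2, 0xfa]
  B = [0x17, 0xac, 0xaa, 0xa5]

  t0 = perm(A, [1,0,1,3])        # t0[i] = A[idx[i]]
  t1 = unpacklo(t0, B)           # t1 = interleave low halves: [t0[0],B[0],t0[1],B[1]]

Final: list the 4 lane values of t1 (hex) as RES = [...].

t0 = [0x8b, 0x2f, 0x8b, 0xfa]
t1 = [0x8b, 0x17, 0x2f, 0xac]

RES = [ 0x8b  0x17  0x2f  0xac ]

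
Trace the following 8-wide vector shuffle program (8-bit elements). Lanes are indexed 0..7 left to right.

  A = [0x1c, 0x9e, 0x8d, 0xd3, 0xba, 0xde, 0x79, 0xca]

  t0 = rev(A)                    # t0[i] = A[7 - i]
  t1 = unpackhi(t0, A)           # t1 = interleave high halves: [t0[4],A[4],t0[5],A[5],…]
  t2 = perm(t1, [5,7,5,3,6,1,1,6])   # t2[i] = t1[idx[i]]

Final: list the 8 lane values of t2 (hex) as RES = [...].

→ t0 |ca|79|de|ba|d3|8d|9e|1c|
→ t1 |d3|ba|8d|de|9e|79|1c|ca|
→ t2 |79|ca|79|de|1c|ba|ba|1c|

RES = [0x79, 0xca, 0x79, 0xde, 0x1c, 0xba, 0xba, 0x1c]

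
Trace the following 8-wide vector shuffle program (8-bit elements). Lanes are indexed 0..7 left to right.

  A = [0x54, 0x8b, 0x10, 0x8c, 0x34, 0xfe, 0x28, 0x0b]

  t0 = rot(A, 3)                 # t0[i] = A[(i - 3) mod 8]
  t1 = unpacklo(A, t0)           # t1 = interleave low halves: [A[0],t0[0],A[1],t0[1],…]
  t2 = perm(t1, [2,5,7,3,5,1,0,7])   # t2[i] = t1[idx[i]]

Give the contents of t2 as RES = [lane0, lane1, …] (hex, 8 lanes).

t0 = [0xfe, 0x28, 0x0b, 0x54, 0x8b, 0x10, 0x8c, 0x34]
t1 = [0x54, 0xfe, 0x8b, 0x28, 0x10, 0x0b, 0x8c, 0x54]
t2 = [0x8b, 0x0b, 0x54, 0x28, 0x0b, 0xfe, 0x54, 0x54]

RES = [ 0x8b  0x0b  0x54  0x28  0x0b  0xfe  0x54  0x54 ]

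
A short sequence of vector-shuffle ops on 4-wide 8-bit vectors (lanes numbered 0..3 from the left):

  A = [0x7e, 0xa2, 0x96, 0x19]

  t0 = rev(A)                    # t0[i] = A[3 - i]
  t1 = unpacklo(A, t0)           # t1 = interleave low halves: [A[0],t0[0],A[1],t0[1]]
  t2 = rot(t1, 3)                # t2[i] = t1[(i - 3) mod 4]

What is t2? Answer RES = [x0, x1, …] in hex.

t0 = [0x19, 0x96, 0xa2, 0x7e]
t1 = [0x7e, 0x19, 0xa2, 0x96]
t2 = [0x19, 0xa2, 0x96, 0x7e]

RES = [0x19, 0xa2, 0x96, 0x7e]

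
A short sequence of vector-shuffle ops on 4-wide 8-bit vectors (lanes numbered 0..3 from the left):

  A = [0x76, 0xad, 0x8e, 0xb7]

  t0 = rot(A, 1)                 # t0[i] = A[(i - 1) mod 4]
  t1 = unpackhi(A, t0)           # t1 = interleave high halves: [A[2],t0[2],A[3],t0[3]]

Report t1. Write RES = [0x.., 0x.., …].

t0 = [0xb7, 0x76, 0xad, 0x8e]
t1 = [0x8e, 0xad, 0xb7, 0x8e]

RES = [ 0x8e  0xad  0xb7  0x8e ]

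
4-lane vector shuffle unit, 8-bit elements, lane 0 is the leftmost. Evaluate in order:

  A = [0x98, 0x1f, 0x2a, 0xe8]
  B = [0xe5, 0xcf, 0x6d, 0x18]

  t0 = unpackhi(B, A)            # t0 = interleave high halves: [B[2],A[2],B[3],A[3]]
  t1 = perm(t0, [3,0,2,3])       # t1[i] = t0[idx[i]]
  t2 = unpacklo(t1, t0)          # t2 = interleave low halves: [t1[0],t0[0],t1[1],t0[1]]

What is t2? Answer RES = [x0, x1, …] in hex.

  t0: 6d 2a 18 e8
  t1: e8 6d 18 e8
  t2: e8 6d 6d 2a

RES = [0xe8, 0x6d, 0x6d, 0x2a]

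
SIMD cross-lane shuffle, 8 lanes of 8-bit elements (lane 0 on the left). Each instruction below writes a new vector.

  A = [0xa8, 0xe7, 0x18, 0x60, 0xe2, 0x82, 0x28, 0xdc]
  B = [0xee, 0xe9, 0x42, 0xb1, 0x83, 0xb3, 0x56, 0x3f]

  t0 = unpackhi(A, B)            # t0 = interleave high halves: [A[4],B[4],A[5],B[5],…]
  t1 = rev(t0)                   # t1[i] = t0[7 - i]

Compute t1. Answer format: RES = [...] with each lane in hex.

  t0: e2 83 82 b3 28 56 dc 3f
  t1: 3f dc 56 28 b3 82 83 e2

RES = [0x3f, 0xdc, 0x56, 0x28, 0xb3, 0x82, 0x83, 0xe2]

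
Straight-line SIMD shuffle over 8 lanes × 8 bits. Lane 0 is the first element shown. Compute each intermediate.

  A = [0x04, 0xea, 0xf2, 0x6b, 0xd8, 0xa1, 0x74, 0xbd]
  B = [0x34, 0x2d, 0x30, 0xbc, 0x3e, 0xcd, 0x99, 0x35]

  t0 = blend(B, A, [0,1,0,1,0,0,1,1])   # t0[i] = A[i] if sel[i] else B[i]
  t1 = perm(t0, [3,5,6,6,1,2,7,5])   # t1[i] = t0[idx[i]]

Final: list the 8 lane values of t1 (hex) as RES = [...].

t0 = [0x34, 0xea, 0x30, 0x6b, 0x3e, 0xcd, 0x74, 0xbd]
t1 = [0x6b, 0xcd, 0x74, 0x74, 0xea, 0x30, 0xbd, 0xcd]

RES = [ 0x6b  0xcd  0x74  0x74  0xea  0x30  0xbd  0xcd ]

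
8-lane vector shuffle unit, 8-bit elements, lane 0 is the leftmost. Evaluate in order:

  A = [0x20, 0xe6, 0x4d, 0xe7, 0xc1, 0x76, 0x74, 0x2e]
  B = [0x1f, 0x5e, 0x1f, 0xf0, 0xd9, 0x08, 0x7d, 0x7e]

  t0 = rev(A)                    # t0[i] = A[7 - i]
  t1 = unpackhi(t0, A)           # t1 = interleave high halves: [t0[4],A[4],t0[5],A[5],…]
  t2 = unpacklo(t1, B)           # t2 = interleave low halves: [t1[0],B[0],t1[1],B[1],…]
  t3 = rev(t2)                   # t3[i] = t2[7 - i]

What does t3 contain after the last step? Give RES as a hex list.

RES = [ 0xf0  0x76  0x1f  0x4d  0x5e  0xc1  0x1f  0xe7 ]

→ t0 |2e|74|76|c1|e7|4d|e6|20|
→ t1 |e7|c1|4d|76|e6|74|20|2e|
→ t2 |e7|1f|c1|5e|4d|1f|76|f0|
→ t3 |f0|76|1f|4d|5e|c1|1f|e7|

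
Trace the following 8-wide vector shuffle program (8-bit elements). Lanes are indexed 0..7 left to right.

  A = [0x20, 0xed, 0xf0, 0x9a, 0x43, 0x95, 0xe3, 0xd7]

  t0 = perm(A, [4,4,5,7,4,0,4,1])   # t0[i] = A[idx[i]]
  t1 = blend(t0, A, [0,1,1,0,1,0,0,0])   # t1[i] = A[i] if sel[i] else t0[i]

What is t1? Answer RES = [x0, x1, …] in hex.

RES = [0x43, 0xed, 0xf0, 0xd7, 0x43, 0x20, 0x43, 0xed]

t0 = [0x43, 0x43, 0x95, 0xd7, 0x43, 0x20, 0x43, 0xed]
t1 = [0x43, 0xed, 0xf0, 0xd7, 0x43, 0x20, 0x43, 0xed]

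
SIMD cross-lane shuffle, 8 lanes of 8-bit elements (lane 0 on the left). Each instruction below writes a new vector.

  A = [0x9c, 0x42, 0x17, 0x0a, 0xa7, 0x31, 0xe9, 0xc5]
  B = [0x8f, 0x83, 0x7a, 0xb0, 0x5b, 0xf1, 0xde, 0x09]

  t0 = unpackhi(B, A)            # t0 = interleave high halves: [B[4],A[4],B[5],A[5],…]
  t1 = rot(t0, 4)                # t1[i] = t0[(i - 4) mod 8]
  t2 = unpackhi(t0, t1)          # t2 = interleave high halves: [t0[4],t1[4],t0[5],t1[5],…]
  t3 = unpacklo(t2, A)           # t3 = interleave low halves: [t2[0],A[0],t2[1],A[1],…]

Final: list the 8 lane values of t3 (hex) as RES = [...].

RES = [ 0xde  0x9c  0x5b  0x42  0xe9  0x17  0xa7  0x0a ]

→ t0 |5b|a7|f1|31|de|e9|09|c5|
→ t1 |de|e9|09|c5|5b|a7|f1|31|
→ t2 |de|5b|e9|a7|09|f1|c5|31|
→ t3 |de|9c|5b|42|e9|17|a7|0a|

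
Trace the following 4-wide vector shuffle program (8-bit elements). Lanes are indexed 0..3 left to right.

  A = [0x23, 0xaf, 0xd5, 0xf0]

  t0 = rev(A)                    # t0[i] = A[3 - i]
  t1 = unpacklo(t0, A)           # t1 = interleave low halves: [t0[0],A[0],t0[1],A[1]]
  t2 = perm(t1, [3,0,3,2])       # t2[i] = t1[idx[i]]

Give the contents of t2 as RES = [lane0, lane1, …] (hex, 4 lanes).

  t0: f0 d5 af 23
  t1: f0 23 d5 af
  t2: af f0 af d5

RES = [ 0xaf  0xf0  0xaf  0xd5 ]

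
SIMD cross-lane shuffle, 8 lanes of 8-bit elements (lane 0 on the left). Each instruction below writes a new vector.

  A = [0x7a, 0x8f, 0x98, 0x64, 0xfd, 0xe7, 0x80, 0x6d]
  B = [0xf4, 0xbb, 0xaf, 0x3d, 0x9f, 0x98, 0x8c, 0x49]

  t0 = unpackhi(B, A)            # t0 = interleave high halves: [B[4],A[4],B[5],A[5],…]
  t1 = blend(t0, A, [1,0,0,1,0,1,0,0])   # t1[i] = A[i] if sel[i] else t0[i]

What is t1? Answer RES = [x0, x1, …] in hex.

  t0: 9f fd 98 e7 8c 80 49 6d
  t1: 7a fd 98 64 8c e7 49 6d

RES = [ 0x7a  0xfd  0x98  0x64  0x8c  0xe7  0x49  0x6d ]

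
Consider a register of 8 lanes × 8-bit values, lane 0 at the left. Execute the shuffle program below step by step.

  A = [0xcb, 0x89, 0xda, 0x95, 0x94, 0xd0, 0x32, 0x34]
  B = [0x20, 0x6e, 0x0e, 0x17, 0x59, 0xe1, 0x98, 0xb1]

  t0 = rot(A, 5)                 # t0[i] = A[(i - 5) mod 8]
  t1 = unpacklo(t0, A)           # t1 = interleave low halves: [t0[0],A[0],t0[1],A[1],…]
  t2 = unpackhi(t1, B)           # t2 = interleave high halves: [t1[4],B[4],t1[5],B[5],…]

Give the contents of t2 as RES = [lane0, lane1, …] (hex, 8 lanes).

→ t0 |95|94|d0|32|34|cb|89|da|
→ t1 |95|cb|94|89|d0|da|32|95|
→ t2 |d0|59|da|e1|32|98|95|b1|

RES = [0xd0, 0x59, 0xda, 0xe1, 0x32, 0x98, 0x95, 0xb1]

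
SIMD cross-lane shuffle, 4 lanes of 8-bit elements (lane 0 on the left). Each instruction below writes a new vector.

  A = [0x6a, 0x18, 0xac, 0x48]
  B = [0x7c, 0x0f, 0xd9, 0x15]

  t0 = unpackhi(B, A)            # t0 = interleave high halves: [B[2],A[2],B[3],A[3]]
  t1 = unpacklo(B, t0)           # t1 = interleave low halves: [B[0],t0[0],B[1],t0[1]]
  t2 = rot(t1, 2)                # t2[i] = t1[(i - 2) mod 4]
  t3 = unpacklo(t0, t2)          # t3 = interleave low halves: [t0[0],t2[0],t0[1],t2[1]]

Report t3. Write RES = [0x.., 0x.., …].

→ t0 |d9|ac|15|48|
→ t1 |7c|d9|0f|ac|
→ t2 |0f|ac|7c|d9|
→ t3 |d9|0f|ac|ac|

RES = [0xd9, 0x0f, 0xac, 0xac]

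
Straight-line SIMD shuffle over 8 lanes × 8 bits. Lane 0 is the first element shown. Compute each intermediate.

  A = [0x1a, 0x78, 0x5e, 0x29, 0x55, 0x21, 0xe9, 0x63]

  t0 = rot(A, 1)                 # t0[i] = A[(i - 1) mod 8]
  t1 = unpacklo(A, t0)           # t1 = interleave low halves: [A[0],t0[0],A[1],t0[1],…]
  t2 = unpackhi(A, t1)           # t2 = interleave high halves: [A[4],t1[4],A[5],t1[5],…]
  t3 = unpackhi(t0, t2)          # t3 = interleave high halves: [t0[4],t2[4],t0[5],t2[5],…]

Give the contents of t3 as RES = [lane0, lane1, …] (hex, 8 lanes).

RES = [ 0x29  0xe9  0x55  0x29  0x21  0x63  0xe9  0x5e ]

t0 = [0x63, 0x1a, 0x78, 0x5e, 0x29, 0x55, 0x21, 0xe9]
t1 = [0x1a, 0x63, 0x78, 0x1a, 0x5e, 0x78, 0x29, 0x5e]
t2 = [0x55, 0x5e, 0x21, 0x78, 0xe9, 0x29, 0x63, 0x5e]
t3 = [0x29, 0xe9, 0x55, 0x29, 0x21, 0x63, 0xe9, 0x5e]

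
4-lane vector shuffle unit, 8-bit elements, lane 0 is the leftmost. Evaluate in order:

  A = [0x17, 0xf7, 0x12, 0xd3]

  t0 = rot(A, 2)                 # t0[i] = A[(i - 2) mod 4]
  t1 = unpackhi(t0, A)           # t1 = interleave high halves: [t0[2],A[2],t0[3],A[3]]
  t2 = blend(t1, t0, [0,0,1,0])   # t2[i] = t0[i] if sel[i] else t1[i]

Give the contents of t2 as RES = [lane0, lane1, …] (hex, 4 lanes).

RES = [0x17, 0x12, 0x17, 0xd3]

  t0: 12 d3 17 f7
  t1: 17 12 f7 d3
  t2: 17 12 17 d3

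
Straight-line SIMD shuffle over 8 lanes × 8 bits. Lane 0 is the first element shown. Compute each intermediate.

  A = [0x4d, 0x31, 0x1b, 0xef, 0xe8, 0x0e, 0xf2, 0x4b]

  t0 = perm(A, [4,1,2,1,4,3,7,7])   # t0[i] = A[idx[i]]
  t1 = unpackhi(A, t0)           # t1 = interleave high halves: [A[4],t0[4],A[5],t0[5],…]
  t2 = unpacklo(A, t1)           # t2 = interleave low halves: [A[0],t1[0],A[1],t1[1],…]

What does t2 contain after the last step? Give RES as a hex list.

RES = [ 0x4d  0xe8  0x31  0xe8  0x1b  0x0e  0xef  0xef ]

  t0: e8 31 1b 31 e8 ef 4b 4b
  t1: e8 e8 0e ef f2 4b 4b 4b
  t2: 4d e8 31 e8 1b 0e ef ef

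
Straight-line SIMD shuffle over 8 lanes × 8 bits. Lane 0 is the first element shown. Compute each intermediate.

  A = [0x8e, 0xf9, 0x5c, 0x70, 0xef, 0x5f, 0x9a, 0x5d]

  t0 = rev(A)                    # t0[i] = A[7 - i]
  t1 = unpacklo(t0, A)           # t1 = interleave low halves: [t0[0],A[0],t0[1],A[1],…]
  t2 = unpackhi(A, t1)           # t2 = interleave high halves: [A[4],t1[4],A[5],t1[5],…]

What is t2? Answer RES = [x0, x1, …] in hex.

RES = [ 0xef  0x5f  0x5f  0x5c  0x9a  0xef  0x5d  0x70 ]

→ t0 |5d|9a|5f|ef|70|5c|f9|8e|
→ t1 |5d|8e|9a|f9|5f|5c|ef|70|
→ t2 |ef|5f|5f|5c|9a|ef|5d|70|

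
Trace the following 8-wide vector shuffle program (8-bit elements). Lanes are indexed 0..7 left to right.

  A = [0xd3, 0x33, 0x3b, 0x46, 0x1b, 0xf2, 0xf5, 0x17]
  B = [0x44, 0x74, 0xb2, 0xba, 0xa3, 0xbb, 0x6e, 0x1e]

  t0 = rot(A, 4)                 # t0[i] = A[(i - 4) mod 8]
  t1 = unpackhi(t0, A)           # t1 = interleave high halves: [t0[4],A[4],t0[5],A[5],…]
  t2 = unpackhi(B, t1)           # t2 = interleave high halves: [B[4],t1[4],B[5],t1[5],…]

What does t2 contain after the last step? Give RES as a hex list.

RES = [0xa3, 0x3b, 0xbb, 0xf5, 0x6e, 0x46, 0x1e, 0x17]

  t0: 1b f2 f5 17 d3 33 3b 46
  t1: d3 1b 33 f2 3b f5 46 17
  t2: a3 3b bb f5 6e 46 1e 17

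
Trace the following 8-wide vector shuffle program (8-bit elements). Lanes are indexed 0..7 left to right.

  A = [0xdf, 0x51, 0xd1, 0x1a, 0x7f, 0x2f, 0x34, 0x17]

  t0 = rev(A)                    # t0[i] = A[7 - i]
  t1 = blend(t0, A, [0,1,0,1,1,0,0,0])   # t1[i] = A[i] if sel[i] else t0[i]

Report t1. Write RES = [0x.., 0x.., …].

RES = [0x17, 0x51, 0x2f, 0x1a, 0x7f, 0xd1, 0x51, 0xdf]

→ t0 |17|34|2f|7f|1a|d1|51|df|
→ t1 |17|51|2f|1a|7f|d1|51|df|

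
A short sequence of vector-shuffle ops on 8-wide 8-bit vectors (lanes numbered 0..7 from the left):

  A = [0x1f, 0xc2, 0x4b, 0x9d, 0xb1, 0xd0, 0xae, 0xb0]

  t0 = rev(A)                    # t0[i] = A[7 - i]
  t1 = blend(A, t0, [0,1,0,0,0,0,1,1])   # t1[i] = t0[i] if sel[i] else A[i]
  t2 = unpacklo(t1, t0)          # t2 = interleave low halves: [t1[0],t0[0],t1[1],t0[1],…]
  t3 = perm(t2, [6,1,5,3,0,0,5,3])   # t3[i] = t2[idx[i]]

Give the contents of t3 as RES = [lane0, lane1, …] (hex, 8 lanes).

t0 = [0xb0, 0xae, 0xd0, 0xb1, 0x9d, 0x4b, 0xc2, 0x1f]
t1 = [0x1f, 0xae, 0x4b, 0x9d, 0xb1, 0xd0, 0xc2, 0x1f]
t2 = [0x1f, 0xb0, 0xae, 0xae, 0x4b, 0xd0, 0x9d, 0xb1]
t3 = [0x9d, 0xb0, 0xd0, 0xae, 0x1f, 0x1f, 0xd0, 0xae]

RES = [0x9d, 0xb0, 0xd0, 0xae, 0x1f, 0x1f, 0xd0, 0xae]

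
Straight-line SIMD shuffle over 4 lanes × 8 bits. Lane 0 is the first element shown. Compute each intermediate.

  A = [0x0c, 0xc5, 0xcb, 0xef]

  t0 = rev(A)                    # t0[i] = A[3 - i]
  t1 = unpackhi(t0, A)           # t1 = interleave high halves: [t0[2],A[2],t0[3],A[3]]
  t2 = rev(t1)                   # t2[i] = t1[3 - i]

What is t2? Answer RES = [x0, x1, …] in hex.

RES = [ 0xef  0x0c  0xcb  0xc5 ]

t0 = [0xef, 0xcb, 0xc5, 0x0c]
t1 = [0xc5, 0xcb, 0x0c, 0xef]
t2 = [0xef, 0x0c, 0xcb, 0xc5]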